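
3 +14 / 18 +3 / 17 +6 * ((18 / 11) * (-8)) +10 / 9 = -123667 / 1683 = -73.48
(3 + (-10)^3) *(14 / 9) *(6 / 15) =-27916 / 45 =-620.36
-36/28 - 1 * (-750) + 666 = 9903/7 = 1414.71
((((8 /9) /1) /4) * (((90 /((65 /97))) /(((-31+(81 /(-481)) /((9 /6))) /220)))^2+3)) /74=2693254968097 /994343439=2708.58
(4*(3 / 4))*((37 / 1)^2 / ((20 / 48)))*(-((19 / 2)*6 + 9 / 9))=-571694.40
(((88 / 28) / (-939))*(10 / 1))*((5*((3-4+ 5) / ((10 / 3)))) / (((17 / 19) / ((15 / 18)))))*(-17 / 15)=4180 / 19719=0.21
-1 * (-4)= 4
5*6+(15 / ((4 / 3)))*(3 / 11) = 1455 / 44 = 33.07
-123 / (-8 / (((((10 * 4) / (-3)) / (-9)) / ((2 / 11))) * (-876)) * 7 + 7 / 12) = -5926140 / 28483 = -208.06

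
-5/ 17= -0.29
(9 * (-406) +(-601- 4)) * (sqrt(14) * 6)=-25554 * sqrt(14)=-95614.31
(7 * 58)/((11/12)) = 4872/11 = 442.91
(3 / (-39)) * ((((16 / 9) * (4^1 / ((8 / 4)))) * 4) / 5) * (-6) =256 / 195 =1.31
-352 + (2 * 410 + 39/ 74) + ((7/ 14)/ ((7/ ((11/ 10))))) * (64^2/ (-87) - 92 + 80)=20905441/ 45066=463.88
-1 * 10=-10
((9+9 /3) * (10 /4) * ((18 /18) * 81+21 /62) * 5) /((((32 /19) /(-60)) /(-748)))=20157501375 /62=325120989.92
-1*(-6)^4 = -1296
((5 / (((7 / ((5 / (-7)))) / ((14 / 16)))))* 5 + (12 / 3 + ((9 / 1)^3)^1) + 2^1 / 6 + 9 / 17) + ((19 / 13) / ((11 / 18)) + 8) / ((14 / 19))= 304563527 / 408408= 745.73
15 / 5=3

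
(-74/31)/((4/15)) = -555/62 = -8.95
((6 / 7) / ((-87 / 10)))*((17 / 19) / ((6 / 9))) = -510 / 3857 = -0.13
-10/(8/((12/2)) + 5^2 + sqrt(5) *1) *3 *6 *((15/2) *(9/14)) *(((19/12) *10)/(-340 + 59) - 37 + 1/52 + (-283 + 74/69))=22048377922575/2082326896 - 837280174275 *sqrt(5)/2082326896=9689.24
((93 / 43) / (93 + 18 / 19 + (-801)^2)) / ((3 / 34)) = 10013 / 262132386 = 0.00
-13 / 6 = -2.17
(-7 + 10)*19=57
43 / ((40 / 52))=559 / 10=55.90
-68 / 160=-17 / 40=-0.42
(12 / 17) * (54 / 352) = 81 / 748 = 0.11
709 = 709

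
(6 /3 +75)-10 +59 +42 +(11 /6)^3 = 174.16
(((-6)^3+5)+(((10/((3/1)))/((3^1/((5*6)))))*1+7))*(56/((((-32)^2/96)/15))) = -13440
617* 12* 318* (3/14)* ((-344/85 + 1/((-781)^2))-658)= -121225683664821132/362926795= -334022412.60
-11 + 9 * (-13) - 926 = -1054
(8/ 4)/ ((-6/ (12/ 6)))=-2/ 3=-0.67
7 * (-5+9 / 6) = -49 / 2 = -24.50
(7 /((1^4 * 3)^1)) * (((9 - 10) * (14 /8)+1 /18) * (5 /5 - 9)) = 854 /27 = 31.63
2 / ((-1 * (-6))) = 1 / 3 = 0.33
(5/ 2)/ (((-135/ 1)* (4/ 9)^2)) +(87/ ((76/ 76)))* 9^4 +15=18266301/ 32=570821.91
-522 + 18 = -504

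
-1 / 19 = -0.05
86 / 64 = 43 / 32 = 1.34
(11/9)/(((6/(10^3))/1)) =203.70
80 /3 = 26.67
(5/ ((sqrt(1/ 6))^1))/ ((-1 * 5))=-sqrt(6)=-2.45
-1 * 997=-997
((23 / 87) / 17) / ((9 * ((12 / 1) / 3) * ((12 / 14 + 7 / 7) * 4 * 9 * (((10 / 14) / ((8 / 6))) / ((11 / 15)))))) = 12397 / 1401648300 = 0.00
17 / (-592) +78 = 46159 / 592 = 77.97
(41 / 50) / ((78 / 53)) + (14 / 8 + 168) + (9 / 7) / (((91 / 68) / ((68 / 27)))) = 16504051 / 95550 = 172.73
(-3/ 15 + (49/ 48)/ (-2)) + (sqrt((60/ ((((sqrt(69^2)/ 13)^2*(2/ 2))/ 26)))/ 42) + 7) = 26*sqrt(455)/ 483 + 3019/ 480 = 7.44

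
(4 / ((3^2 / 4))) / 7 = 16 / 63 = 0.25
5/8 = 0.62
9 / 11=0.82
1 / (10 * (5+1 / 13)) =13 / 660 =0.02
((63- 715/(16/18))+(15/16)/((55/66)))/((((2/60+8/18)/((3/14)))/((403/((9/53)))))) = -135522855/172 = -787923.58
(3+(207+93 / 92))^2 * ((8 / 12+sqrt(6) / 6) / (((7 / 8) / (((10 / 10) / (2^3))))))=125621523 * sqrt(6) / 118496+125621523 / 29624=6837.32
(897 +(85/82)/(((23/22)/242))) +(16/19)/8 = 20372565/17917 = 1137.05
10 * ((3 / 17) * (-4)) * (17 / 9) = -40 / 3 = -13.33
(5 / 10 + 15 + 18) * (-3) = -100.50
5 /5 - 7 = -6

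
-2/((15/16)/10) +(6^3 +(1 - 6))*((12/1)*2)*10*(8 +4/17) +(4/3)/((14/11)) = 49624786/119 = 417015.01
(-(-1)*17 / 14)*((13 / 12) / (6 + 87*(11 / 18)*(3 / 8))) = 442 / 8715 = 0.05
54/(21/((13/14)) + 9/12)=104/45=2.31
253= 253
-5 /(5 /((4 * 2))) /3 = -8 /3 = -2.67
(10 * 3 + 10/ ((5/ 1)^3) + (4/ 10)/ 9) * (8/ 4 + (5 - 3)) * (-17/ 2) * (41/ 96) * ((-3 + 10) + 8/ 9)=-167711443/ 48600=-3450.85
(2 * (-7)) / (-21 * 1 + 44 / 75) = 0.69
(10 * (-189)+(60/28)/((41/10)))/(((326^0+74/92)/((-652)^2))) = -10604168267520/23821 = -445160499.87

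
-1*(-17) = 17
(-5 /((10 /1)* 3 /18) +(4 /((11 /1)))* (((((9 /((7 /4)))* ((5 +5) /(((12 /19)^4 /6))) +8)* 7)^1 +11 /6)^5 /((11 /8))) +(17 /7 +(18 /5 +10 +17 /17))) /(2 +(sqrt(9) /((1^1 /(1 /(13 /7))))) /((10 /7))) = 224676954528998065491070165609 /5648039936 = 39779632770818649093.04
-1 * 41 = -41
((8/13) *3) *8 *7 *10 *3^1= 40320/13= 3101.54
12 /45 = 4 /15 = 0.27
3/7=0.43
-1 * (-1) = 1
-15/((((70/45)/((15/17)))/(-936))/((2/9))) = 210600/119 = 1769.75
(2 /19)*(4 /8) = 1 /19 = 0.05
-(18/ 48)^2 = -9/ 64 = -0.14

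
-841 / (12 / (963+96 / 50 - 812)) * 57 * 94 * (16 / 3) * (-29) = 666100466168 / 75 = 8881339548.91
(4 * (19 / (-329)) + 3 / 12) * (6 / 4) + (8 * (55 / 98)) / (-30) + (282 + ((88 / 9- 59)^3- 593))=-1605930066395 / 13431096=-119568.06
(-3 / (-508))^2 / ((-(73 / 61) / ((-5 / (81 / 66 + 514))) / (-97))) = -585783 / 21353634712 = -0.00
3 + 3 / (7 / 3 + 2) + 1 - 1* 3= 22 / 13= 1.69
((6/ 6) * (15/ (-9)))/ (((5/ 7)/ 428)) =-998.67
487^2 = 237169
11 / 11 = 1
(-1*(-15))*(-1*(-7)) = 105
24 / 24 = 1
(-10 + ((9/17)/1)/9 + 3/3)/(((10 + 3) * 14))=-76/1547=-0.05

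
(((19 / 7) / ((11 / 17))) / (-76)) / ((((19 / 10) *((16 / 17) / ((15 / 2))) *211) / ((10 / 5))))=-21675 / 9878176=-0.00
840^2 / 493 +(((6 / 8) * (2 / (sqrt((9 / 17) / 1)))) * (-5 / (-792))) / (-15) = 705600 / 493 -sqrt(17) / 4752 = 1431.24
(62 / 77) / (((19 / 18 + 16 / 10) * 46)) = 2790 / 423269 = 0.01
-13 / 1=-13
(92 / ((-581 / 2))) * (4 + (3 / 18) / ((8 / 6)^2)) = -3013 / 2324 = -1.30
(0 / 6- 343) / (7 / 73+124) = -25039 / 9059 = -2.76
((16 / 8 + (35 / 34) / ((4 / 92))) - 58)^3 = -1327373299 / 39304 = -33771.96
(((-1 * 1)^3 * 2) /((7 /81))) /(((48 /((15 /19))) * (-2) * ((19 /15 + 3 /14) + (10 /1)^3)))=6075 /31967272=0.00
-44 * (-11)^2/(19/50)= -266200/19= -14010.53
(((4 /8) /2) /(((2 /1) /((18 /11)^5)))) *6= 1417176 /161051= 8.80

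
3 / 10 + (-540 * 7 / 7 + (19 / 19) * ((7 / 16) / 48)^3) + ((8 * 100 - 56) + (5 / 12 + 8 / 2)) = 208.72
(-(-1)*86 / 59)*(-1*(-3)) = 258 / 59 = 4.37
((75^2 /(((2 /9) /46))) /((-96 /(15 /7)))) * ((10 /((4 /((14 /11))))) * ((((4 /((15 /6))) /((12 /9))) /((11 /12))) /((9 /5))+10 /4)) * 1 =-2066765625 /7744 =-266886.06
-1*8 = -8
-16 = -16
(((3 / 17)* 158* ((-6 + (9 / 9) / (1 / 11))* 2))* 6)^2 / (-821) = -808833600 / 237269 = -3408.93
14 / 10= 7 / 5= 1.40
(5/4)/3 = 5/12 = 0.42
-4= -4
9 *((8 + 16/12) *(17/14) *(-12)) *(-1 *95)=116280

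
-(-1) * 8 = 8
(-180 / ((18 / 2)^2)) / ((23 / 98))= -1960 / 207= -9.47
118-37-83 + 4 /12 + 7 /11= -34 /33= -1.03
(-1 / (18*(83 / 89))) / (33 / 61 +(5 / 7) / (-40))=-152012 / 1334889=-0.11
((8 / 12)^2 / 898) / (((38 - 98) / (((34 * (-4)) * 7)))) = 476 / 60615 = 0.01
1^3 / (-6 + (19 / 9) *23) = 9 / 383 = 0.02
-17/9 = -1.89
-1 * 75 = -75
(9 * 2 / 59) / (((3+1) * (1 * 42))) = 3 / 1652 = 0.00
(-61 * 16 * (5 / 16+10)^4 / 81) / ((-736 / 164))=22885713125 / 753664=30365.94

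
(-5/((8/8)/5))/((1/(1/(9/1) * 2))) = -50/9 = -5.56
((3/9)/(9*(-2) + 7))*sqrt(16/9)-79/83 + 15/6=24779/16434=1.51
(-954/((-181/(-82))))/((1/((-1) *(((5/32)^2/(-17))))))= -488925/787712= -0.62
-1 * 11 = -11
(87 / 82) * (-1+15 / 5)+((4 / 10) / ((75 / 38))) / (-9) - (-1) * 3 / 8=2739197 / 1107000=2.47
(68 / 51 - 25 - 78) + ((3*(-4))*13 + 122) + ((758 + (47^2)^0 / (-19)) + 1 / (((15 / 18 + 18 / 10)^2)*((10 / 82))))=221788930 / 355737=623.46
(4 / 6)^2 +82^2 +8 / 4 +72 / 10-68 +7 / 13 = 3899717 / 585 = 6666.18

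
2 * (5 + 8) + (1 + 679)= 706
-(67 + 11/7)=-480/7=-68.57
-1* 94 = -94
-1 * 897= -897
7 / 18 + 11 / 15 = 101 / 90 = 1.12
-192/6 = -32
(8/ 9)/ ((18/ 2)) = 8/ 81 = 0.10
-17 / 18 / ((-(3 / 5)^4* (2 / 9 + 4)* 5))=2125 / 6156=0.35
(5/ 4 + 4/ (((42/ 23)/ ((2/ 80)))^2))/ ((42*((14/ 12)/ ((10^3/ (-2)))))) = -4412645/ 345744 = -12.76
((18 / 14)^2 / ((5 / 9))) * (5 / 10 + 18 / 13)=729 / 130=5.61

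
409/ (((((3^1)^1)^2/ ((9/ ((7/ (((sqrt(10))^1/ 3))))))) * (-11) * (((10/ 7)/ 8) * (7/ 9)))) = -4908 * sqrt(10)/ 385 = -40.31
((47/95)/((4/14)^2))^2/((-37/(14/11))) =-37126663/29385400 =-1.26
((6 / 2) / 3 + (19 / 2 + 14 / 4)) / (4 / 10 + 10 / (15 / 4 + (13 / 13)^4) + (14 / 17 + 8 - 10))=10.54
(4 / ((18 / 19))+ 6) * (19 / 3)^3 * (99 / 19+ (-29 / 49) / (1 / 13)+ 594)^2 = 530120667021392 / 583443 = 908607468.12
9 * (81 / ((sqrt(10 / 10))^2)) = 729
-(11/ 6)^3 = -1331/ 216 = -6.16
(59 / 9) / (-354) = -1 / 54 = -0.02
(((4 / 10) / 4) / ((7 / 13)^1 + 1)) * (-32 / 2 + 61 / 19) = -3159 / 3800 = -0.83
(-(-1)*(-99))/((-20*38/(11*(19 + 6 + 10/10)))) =14157/380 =37.26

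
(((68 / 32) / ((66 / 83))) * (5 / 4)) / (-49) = -7055 / 103488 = -0.07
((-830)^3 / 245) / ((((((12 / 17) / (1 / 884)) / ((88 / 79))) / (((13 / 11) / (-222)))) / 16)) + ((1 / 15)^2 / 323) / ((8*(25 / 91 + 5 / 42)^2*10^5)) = 34148663464910674565083 / 96231410470125000000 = 354.86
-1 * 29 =-29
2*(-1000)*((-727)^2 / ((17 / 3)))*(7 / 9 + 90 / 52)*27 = -2792218707000 / 221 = -12634473787.33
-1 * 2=-2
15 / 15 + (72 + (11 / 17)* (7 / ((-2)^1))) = 2405 / 34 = 70.74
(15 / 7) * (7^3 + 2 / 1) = 5175 / 7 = 739.29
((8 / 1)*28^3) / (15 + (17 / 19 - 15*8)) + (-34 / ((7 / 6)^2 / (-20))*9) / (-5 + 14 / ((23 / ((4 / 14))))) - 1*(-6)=-4684503514 / 1793057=-2612.58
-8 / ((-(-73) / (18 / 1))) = -144 / 73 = -1.97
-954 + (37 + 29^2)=-76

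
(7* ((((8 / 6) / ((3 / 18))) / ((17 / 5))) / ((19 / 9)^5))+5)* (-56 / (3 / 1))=-12712119560 / 126281049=-100.67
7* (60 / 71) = 420 / 71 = 5.92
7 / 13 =0.54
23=23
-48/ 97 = -0.49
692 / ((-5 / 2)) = -1384 / 5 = -276.80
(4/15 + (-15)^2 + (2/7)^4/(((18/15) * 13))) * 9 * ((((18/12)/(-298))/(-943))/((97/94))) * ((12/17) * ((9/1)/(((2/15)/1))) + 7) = 41445807836409/72319285901590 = 0.57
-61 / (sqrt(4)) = -30.50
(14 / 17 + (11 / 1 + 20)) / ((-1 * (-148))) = 541 / 2516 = 0.22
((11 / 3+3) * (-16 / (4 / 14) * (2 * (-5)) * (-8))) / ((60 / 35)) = -156800 / 9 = -17422.22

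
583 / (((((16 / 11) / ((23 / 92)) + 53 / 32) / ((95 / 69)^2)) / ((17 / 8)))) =3935658100 / 12526191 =314.19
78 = 78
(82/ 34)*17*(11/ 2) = 451/ 2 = 225.50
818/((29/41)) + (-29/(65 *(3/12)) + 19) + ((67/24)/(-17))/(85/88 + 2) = 1015453334/865215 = 1173.64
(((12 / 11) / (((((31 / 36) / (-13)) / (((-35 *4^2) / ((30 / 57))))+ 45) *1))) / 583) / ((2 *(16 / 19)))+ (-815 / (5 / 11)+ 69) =-247741687122544 / 143701676723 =-1724.00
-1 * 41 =-41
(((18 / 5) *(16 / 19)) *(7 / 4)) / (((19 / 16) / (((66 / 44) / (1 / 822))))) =9942912 / 1805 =5508.54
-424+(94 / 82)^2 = -710535 / 1681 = -422.69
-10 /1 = -10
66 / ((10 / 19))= 627 / 5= 125.40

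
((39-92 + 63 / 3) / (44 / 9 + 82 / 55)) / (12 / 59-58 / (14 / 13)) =3270960 / 34989061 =0.09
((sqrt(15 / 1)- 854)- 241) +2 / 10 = -5474 / 5 +sqrt(15) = -1090.93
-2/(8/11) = -11/4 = -2.75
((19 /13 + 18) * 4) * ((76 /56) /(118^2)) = 4807 /633542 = 0.01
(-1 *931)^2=866761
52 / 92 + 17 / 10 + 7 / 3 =4.60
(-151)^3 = -3442951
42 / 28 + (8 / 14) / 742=7795 / 5194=1.50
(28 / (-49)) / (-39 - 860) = 0.00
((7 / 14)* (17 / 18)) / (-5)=-17 / 180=-0.09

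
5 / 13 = 0.38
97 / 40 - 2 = 17 / 40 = 0.42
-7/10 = -0.70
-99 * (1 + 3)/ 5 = -396/ 5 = -79.20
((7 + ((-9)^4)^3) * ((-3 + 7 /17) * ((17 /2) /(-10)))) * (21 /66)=988503377708 /5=197700675541.60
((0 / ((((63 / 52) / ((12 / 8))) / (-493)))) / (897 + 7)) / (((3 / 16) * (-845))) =0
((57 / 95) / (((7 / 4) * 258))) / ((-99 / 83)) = -166 / 148995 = -0.00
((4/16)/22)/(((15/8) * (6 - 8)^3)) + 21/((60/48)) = 4435/264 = 16.80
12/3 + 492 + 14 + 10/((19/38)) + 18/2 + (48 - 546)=41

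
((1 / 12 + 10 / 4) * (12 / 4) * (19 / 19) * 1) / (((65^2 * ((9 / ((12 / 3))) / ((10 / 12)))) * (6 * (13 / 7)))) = 217 / 3559140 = 0.00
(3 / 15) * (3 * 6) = 18 / 5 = 3.60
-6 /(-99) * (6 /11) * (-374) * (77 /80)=-119 /10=-11.90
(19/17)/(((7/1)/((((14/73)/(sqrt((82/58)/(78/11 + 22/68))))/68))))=19*sqrt(1233114278)/647002796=0.00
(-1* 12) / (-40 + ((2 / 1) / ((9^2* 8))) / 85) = 330480 / 1101599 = 0.30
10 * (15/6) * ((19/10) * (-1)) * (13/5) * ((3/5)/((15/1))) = -247/50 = -4.94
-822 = -822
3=3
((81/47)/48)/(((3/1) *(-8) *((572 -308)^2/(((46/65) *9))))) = -207/1514106880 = -0.00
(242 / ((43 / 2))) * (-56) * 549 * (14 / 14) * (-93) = 1383848928 / 43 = 32182533.21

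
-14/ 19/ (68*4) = -7/ 2584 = -0.00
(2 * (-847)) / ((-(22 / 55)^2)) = 21175 / 2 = 10587.50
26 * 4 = 104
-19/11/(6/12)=-38/11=-3.45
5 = 5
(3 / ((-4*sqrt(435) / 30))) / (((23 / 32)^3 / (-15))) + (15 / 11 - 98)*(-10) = 737280*sqrt(435) / 352843 + 10630 / 11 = 1009.94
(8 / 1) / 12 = 2 / 3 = 0.67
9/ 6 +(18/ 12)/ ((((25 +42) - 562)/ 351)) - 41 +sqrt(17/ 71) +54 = sqrt(1207)/ 71 +739/ 55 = 13.93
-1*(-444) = 444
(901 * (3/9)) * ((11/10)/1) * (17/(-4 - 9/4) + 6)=406351/375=1083.60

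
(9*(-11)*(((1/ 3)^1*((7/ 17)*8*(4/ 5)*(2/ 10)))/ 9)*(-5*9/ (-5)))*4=-29568/ 425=-69.57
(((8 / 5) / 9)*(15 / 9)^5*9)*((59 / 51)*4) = 1180000 / 12393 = 95.22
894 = 894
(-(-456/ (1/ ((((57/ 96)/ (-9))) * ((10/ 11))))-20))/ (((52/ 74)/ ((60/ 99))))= -89725/ 14157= -6.34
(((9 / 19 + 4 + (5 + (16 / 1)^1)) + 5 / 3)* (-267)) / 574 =-19669 / 1558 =-12.62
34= 34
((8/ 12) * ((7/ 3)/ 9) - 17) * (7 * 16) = -152656/ 81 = -1884.64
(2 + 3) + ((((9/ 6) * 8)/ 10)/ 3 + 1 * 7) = 62/ 5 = 12.40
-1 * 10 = -10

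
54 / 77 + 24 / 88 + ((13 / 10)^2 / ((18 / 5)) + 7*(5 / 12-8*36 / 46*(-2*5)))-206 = 150860089 / 637560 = 236.62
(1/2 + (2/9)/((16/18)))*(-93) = -279/4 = -69.75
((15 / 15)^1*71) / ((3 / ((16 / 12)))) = 284 / 9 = 31.56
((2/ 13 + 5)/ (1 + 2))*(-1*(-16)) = 1072/ 39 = 27.49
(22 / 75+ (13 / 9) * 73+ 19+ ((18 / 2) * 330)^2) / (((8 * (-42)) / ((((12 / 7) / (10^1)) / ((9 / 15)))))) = -141766469 / 18900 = -7500.87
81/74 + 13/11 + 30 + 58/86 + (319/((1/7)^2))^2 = 8551975444667/35002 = 244328193.95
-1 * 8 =-8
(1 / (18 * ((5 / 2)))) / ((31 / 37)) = 37 / 1395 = 0.03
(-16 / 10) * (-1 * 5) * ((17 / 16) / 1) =17 / 2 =8.50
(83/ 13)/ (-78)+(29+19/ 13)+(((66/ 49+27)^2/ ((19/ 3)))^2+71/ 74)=629659629756386522/ 39039226607199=16128.90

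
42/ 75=0.56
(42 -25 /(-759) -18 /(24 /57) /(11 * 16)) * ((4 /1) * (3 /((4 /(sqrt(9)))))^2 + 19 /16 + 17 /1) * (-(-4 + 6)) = -416148565 /129536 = -3212.61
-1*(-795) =795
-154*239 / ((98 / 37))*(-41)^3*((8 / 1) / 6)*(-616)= -2359861656416 / 3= -786620552138.67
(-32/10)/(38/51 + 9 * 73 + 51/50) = -8160/1679851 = -0.00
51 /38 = 1.34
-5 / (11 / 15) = -75 / 11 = -6.82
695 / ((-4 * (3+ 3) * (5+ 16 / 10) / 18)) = -3475 / 44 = -78.98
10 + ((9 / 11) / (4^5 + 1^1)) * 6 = 112804 / 11275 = 10.00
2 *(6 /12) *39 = 39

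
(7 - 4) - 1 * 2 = 1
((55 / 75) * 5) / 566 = 11 / 1698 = 0.01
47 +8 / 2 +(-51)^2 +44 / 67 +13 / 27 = 4799527 / 1809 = 2653.14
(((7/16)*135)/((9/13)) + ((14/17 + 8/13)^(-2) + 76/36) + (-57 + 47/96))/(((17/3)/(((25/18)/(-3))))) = -634981375/247551552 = -2.57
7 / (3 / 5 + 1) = 35 / 8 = 4.38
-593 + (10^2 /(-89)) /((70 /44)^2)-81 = -2941250 /4361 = -674.44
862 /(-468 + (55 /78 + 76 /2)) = -67236 /33485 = -2.01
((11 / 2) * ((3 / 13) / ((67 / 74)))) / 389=1221 / 338819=0.00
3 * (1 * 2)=6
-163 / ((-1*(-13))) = -163 / 13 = -12.54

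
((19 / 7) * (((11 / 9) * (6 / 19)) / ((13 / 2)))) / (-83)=-44 / 22659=-0.00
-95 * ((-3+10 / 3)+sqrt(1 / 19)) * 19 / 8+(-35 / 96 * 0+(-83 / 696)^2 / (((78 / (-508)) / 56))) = -189855227 / 2361528-95 * sqrt(19) / 8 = -132.16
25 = 25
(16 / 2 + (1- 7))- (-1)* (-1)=1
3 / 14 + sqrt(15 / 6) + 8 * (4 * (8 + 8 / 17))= sqrt(10) / 2 + 64563 / 238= 272.85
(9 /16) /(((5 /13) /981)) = 1434.71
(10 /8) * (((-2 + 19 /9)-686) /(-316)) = 30865 /11376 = 2.71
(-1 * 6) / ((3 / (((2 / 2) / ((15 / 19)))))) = -38 / 15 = -2.53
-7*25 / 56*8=-25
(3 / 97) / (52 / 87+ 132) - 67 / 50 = -37479707 / 27974800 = -1.34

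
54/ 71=0.76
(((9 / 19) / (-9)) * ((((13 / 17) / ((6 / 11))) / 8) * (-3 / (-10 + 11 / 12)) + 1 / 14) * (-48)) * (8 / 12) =53672 / 246449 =0.22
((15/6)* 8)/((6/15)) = 50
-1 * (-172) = 172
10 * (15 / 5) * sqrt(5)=30 * sqrt(5)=67.08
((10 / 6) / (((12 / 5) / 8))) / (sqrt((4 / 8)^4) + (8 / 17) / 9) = 680 / 37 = 18.38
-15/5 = -3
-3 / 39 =-1 / 13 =-0.08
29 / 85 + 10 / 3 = 937 / 255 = 3.67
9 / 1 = 9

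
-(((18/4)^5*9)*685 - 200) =-364030685/32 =-11375958.91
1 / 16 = 0.06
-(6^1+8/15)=-98/15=-6.53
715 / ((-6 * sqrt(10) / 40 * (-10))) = 143 * sqrt(10) / 3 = 150.74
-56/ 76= -14/ 19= -0.74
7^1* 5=35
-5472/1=-5472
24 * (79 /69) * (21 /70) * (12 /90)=632 /575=1.10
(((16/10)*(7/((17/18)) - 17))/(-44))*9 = 2934/935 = 3.14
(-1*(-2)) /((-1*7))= -2 /7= -0.29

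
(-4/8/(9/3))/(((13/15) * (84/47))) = -0.11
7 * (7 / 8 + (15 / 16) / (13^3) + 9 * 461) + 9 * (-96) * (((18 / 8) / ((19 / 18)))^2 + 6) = 253028848667 / 12689872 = 19939.43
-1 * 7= -7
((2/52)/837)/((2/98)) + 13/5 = 283151/108810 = 2.60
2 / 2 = 1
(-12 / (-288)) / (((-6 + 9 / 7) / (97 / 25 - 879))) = 76573 / 9900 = 7.73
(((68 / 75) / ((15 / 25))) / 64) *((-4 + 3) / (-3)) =17 / 2160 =0.01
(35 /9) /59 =35 /531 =0.07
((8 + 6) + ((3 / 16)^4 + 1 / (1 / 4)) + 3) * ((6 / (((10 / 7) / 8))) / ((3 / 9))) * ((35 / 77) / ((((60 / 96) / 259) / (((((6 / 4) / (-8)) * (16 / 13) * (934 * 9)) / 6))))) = -94389674554287 / 732160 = -128919463.72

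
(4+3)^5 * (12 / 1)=201684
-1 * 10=-10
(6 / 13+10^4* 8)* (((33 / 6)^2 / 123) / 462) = 42.59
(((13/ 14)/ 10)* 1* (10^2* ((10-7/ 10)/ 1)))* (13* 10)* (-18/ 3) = -471510/ 7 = -67358.57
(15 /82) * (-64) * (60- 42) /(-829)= 8640 /33989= 0.25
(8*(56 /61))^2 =53.94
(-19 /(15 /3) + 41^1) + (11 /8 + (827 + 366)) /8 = 59679 /320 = 186.50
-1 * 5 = -5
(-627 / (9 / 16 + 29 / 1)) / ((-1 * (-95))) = -48 / 215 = -0.22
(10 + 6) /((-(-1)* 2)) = 8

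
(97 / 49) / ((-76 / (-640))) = 15520 / 931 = 16.67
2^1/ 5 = 2/ 5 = 0.40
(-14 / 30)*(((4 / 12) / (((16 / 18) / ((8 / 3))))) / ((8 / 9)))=-21 / 40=-0.52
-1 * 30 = -30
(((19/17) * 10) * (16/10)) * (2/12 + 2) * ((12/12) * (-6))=-3952/17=-232.47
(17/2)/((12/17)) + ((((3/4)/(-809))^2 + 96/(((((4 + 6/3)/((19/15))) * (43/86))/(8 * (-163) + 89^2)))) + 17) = 42133618891361/157075440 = 268238.11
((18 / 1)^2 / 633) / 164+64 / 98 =0.66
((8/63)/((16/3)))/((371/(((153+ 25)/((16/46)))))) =2047/62328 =0.03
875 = 875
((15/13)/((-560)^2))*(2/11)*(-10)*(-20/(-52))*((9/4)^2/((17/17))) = -1215/93277184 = -0.00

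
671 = 671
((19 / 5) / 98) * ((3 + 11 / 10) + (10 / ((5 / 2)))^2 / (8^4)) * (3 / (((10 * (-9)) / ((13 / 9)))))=-432497 / 56448000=-0.01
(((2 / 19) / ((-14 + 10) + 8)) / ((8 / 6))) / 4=3 / 608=0.00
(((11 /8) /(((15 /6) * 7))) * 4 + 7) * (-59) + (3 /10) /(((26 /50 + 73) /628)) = -13798151 /32165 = -428.98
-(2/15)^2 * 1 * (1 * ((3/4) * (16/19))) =-16/1425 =-0.01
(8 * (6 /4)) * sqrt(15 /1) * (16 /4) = 48 * sqrt(15) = 185.90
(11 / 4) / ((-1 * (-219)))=11 / 876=0.01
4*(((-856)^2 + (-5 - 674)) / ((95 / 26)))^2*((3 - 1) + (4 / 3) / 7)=351712504504.18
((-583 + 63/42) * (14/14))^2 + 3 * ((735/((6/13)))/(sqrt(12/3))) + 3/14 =4767437/14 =340531.21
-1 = -1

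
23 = 23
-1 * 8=-8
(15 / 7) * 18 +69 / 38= 10743 / 266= 40.39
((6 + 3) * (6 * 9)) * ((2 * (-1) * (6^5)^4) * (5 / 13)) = -17768930018706063360 / 13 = -1366840770669697181.54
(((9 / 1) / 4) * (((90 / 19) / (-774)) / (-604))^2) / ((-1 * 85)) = -45 / 16558725357632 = -0.00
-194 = -194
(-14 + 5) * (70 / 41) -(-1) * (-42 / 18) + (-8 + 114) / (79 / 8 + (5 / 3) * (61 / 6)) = -3265051 / 237513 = -13.75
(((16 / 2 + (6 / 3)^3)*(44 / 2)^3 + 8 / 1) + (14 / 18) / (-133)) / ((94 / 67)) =1951997765 / 16074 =121438.21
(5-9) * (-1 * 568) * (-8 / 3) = -18176 / 3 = -6058.67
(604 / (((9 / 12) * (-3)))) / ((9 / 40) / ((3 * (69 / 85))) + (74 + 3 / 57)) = -8446336 / 2332899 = -3.62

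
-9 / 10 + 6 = 51 / 10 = 5.10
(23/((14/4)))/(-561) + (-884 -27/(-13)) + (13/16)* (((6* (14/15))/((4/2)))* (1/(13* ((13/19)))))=-1800423829/2042040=-881.68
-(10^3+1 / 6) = -6001 / 6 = -1000.17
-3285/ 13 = -252.69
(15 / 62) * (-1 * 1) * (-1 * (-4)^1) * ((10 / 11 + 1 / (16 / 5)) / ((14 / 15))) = -48375 / 38192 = -1.27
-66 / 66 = -1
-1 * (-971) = 971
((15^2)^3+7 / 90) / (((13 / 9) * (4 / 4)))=1025156257 / 130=7885817.36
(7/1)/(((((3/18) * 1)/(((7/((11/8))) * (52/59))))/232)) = 28374528/649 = 43720.38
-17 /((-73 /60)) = 1020 /73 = 13.97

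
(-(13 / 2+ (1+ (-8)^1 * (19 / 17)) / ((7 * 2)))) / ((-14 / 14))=5.93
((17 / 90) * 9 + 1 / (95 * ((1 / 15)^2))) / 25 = 773 / 4750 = 0.16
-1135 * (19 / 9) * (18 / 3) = -43130 / 3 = -14376.67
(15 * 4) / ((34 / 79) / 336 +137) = 796320 / 1818281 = 0.44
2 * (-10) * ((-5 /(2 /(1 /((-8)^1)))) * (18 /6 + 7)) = -125 /2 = -62.50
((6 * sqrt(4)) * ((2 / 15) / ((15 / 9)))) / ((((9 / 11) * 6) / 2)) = 88 / 225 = 0.39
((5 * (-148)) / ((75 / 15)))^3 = -3241792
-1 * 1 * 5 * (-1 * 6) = 30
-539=-539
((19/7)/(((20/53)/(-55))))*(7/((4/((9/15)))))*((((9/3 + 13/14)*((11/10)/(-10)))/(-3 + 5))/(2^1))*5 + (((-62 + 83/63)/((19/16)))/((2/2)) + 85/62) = 16591002371/94993920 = 174.65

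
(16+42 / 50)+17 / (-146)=16.72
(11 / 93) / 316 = 11 / 29388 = 0.00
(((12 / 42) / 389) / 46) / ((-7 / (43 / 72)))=-43 / 31565016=-0.00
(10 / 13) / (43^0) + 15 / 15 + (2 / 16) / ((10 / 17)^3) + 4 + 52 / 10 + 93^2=8660.58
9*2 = 18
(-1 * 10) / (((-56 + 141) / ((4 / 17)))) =-0.03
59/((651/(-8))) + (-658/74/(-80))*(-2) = -912739/963480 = -0.95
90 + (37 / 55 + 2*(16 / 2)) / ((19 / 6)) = 99552 / 1045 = 95.27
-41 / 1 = -41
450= 450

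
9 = 9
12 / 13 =0.92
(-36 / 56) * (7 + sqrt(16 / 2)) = -9 / 2 -9 * sqrt(2) / 7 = -6.32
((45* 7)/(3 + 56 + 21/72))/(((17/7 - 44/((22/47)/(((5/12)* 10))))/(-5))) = 396900/5815801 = 0.07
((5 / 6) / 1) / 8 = 0.10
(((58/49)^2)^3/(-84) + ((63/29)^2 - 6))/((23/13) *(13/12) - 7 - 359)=1284209340929572/356002100719741903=0.00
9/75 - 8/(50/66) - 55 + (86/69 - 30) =-162484/1725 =-94.19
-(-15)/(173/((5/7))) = 75/1211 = 0.06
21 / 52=0.40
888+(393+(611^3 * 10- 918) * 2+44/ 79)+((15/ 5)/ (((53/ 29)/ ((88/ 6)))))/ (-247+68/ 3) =12854985725109339/ 2817851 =4561982065.45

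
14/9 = 1.56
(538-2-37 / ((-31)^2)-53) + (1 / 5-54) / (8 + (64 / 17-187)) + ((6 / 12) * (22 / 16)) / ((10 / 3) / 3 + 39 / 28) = 483.54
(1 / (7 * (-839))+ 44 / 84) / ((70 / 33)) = 7249 / 29365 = 0.25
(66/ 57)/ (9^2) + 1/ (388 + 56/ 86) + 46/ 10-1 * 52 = -6093415811/ 128598840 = -47.38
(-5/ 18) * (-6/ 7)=0.24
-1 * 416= -416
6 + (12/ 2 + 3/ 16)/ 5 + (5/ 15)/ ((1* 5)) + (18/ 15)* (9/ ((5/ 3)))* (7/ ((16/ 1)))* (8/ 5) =71041/ 6000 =11.84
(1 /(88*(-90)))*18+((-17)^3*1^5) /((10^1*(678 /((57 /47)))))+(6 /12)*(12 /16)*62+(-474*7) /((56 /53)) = -1457197845 /467368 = -3117.88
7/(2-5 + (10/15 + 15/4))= 84/17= 4.94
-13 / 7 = -1.86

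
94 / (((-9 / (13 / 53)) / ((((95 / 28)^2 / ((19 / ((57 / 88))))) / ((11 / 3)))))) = -5514275 / 20111168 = -0.27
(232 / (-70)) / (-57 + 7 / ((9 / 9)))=58 / 875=0.07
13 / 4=3.25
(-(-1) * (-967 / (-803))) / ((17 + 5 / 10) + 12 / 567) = 365526 / 5318269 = 0.07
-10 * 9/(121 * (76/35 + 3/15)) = -3150/10043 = -0.31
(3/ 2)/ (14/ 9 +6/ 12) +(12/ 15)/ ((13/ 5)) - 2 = -463/ 481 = -0.96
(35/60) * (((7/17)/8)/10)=49/16320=0.00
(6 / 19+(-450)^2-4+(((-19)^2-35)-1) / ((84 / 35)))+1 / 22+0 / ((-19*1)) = 508200499 / 2508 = 202631.78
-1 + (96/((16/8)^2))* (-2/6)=-9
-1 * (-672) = 672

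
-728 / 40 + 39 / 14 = -1079 / 70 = -15.41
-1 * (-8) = 8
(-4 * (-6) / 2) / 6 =2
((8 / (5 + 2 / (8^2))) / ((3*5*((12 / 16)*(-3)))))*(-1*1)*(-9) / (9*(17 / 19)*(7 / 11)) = -214016 / 2586465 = -0.08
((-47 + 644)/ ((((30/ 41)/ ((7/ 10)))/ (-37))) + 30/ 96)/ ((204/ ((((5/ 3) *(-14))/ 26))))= 19722731/ 212160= 92.96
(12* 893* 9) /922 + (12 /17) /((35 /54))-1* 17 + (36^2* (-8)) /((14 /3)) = -585077317 /274295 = -2133.02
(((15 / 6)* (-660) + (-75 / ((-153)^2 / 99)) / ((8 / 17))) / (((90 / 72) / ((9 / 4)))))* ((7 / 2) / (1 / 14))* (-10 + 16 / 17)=1524612705 / 1156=1318869.12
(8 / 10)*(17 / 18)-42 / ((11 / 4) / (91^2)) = -62603986 / 495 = -126472.70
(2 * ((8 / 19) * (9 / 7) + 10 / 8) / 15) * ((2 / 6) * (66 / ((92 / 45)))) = 31449 / 12236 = 2.57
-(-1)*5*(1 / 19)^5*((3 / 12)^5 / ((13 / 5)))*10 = 125 / 16480914944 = 0.00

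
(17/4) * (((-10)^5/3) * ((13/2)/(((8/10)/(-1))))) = 1151041.67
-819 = -819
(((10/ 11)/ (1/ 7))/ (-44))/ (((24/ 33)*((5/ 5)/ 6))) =-105/ 88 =-1.19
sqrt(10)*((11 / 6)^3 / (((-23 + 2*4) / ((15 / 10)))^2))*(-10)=-1331*sqrt(10) / 2160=-1.95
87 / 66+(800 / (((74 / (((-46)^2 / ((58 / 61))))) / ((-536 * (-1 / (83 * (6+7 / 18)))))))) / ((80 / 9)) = 5362895735 / 1959298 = 2737.15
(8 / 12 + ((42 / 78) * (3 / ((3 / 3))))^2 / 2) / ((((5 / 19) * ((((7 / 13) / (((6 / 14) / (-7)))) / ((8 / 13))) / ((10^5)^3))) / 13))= -30384800000000000000 / 4459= -6814263287732675.49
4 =4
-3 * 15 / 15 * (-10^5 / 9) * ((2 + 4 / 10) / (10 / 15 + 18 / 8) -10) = -6424000 / 21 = -305904.76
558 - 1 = 557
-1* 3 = -3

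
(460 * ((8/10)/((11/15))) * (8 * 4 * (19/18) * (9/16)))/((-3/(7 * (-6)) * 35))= 41952/11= 3813.82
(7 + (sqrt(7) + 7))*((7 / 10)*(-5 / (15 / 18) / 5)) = -294 / 25- 21*sqrt(7) / 25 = -13.98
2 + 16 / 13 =42 / 13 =3.23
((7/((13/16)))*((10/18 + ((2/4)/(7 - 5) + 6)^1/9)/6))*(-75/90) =-175/117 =-1.50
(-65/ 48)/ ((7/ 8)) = -65/ 42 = -1.55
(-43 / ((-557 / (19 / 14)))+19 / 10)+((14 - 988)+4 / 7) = -18937907 / 19495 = -971.42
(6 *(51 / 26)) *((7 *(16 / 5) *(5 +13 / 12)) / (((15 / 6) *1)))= 208488 / 325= 641.50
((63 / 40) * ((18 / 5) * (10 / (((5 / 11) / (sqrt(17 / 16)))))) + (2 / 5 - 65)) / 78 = -323 / 390 + 2079 * sqrt(17) / 5200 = 0.82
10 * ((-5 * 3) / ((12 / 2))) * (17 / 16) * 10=-2125 / 8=-265.62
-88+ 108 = 20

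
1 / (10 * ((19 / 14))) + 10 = 957 / 95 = 10.07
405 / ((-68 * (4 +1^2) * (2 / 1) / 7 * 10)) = -567 / 1360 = -0.42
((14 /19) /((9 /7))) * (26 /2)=1274 /171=7.45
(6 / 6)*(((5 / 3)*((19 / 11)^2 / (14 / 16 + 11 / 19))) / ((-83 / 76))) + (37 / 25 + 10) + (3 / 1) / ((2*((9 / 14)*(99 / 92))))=15755918047 / 1498164525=10.52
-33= -33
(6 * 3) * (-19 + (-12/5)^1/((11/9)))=-20754/55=-377.35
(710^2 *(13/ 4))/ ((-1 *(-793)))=126025/ 61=2065.98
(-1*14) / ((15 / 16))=-224 / 15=-14.93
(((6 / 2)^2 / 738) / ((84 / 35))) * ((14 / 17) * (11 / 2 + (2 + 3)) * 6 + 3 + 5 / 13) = 30535 / 108732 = 0.28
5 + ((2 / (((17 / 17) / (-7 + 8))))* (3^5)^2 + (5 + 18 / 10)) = 590549 / 5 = 118109.80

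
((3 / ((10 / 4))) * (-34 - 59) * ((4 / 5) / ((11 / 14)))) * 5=-31248 / 55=-568.15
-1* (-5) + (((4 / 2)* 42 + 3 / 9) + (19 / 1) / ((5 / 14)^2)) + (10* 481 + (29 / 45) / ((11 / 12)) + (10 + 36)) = 5095.00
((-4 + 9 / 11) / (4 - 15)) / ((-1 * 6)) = -35 / 726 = -0.05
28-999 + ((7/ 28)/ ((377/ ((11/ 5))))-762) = -1733.00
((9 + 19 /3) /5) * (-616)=-28336 /15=-1889.07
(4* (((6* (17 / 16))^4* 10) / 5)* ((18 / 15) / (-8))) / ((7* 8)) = -20295603 / 573440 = -35.39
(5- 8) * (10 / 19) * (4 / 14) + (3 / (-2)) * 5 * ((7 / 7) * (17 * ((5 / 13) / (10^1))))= -37035 / 6916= -5.35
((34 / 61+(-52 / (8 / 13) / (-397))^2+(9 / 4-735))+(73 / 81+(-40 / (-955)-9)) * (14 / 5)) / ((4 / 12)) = -1122554342023591 / 495801663930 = -2264.12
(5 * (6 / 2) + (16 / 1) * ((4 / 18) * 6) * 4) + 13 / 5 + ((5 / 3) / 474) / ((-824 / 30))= 100508099 / 976440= 102.93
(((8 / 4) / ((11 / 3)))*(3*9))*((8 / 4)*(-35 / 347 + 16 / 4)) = 39852 / 347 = 114.85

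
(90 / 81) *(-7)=-70 / 9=-7.78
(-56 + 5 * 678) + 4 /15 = 50014 /15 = 3334.27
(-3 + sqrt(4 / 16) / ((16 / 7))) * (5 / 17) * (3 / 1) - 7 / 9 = -15823 / 4896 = -3.23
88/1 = 88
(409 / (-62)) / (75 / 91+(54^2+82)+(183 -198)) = -37219 / 16834736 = -0.00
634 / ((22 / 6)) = 1902 / 11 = 172.91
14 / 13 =1.08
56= 56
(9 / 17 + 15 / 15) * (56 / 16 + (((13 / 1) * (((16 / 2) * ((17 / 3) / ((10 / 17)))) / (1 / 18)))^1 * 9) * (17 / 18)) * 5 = 19927583 / 17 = 1172210.76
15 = 15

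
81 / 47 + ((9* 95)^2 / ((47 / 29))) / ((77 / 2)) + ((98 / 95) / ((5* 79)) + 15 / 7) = 1591564765712 / 135802975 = 11719.66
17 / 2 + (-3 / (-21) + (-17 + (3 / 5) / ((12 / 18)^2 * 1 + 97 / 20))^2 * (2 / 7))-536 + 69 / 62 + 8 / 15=-1313261526931 / 2956220295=-444.24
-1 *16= -16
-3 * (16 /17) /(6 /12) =-96 /17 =-5.65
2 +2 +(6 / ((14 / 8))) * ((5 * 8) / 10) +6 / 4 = 269 / 14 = 19.21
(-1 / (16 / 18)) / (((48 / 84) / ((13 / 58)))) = -0.44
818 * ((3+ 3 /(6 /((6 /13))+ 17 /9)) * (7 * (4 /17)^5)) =1257704448 /95130419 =13.22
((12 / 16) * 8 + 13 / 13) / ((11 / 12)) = 84 / 11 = 7.64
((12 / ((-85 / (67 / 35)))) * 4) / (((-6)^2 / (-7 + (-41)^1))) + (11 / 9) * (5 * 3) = 176489 / 8925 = 19.77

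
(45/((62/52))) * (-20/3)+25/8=-61625/248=-248.49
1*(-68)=-68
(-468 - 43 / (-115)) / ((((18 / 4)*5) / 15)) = -107554 / 345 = -311.75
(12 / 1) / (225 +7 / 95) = 570 / 10691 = 0.05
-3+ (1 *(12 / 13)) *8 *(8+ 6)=1305 / 13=100.38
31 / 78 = 0.40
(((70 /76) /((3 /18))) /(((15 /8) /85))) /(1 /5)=23800 /19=1252.63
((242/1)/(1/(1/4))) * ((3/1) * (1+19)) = 3630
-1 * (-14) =14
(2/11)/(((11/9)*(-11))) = -18/1331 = -0.01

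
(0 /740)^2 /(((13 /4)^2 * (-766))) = 0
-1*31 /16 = -31 /16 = -1.94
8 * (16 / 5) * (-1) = -128 / 5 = -25.60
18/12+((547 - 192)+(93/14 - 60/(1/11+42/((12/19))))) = 742958/2051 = 362.24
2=2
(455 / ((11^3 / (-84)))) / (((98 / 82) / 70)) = -1681.89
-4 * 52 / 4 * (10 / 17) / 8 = -65 / 17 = -3.82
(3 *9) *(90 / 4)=1215 / 2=607.50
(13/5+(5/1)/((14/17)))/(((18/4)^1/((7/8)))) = 1.69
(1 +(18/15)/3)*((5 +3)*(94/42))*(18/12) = 188/5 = 37.60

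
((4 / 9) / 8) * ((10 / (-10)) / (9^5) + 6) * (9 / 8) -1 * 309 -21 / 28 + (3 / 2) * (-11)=-307881487 / 944784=-325.88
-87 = -87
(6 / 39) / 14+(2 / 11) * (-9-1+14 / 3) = -2879 / 3003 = -0.96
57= 57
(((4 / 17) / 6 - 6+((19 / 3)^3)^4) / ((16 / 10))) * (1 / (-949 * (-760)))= 1980334398435371 / 548719209792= 3609.01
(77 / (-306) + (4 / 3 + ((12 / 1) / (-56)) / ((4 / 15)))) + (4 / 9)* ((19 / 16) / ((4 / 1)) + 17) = 136499 / 17136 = 7.97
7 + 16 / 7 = 65 / 7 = 9.29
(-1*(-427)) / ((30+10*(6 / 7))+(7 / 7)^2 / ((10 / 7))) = 29890 / 2749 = 10.87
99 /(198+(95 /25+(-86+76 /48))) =5940 /7043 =0.84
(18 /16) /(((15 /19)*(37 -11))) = 57 /1040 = 0.05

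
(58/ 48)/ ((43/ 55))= 1595/ 1032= 1.55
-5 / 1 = -5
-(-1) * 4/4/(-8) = -1/8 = -0.12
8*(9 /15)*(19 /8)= 57 /5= 11.40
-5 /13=-0.38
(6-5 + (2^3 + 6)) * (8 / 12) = 10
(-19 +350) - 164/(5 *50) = 41293/125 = 330.34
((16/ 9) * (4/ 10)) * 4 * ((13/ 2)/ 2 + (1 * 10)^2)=13216/ 45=293.69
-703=-703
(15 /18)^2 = 25 /36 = 0.69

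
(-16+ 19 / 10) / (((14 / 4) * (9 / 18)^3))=-1128 / 35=-32.23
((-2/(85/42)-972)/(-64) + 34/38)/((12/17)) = 103991/4560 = 22.81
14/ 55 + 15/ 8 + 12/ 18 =2.80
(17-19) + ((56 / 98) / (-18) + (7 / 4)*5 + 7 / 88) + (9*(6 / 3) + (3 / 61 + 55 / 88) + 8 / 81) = 9728569 / 380457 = 25.57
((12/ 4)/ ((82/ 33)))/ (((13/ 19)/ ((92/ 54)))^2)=4201318/ 561249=7.49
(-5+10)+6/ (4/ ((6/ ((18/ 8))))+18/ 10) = 75/ 11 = 6.82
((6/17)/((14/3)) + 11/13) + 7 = 12255/1547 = 7.92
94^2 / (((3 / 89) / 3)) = 786404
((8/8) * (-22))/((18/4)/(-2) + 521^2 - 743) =-0.00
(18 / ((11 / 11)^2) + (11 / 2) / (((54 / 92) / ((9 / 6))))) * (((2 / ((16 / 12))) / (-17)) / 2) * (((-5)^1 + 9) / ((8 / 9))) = -1731 / 272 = -6.36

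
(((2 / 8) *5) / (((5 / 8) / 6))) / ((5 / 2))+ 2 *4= 64 / 5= 12.80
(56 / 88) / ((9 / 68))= 4.81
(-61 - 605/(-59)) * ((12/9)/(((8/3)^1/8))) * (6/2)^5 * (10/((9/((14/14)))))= -3233520/59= -54805.42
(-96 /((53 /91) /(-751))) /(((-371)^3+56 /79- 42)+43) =-0.00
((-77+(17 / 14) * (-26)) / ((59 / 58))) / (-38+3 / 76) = 670016 / 238301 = 2.81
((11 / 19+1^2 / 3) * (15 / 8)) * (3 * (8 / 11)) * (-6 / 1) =-22.39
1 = 1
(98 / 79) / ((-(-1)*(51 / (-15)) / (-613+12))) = 294490 / 1343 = 219.28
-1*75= -75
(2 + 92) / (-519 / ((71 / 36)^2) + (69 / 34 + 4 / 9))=-144999324 / 202006907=-0.72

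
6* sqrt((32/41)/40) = 12* sqrt(205)/205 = 0.84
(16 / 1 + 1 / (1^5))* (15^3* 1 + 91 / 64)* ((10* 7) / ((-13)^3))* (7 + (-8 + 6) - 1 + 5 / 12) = -6814429685 / 843648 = -8077.34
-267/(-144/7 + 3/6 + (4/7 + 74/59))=31506/2153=14.63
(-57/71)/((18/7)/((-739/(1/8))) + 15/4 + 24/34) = -0.18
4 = 4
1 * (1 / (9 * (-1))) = -1 / 9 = -0.11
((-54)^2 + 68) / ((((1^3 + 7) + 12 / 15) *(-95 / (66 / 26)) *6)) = -1.51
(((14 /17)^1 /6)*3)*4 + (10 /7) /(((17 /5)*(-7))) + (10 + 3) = 12151 /833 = 14.59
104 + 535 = 639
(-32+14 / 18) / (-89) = 281 / 801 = 0.35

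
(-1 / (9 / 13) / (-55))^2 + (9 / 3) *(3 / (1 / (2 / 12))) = 735413 / 490050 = 1.50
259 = 259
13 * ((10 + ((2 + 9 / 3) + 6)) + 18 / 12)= 585 / 2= 292.50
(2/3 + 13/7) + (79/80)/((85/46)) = 218357/71400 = 3.06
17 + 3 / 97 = 1652 / 97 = 17.03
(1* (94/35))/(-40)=-47/700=-0.07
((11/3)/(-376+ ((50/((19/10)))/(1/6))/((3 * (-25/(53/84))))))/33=-133/451662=-0.00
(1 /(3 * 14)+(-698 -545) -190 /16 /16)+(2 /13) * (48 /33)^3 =-57823898749 /46510464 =-1243.24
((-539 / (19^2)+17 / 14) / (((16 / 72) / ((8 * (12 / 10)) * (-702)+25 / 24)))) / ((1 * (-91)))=-3417863433 / 36793120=-92.89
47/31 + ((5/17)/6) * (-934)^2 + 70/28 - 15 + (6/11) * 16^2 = 1491841771/34782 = 42891.20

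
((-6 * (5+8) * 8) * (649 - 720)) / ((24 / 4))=7384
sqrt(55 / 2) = sqrt(110) / 2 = 5.24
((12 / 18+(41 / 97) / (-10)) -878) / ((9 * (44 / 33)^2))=-2553163 / 46560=-54.84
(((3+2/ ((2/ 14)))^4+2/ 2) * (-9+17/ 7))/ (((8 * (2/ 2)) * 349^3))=-960503/ 595119686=-0.00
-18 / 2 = -9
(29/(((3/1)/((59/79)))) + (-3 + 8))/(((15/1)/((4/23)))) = 11584/81765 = 0.14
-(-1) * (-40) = -40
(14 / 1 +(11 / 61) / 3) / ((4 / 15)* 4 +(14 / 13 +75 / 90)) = 334490 / 70821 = 4.72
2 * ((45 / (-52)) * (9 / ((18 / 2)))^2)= -45 / 26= -1.73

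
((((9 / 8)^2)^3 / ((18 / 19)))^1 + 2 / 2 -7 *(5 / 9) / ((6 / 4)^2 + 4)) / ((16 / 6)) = 0.94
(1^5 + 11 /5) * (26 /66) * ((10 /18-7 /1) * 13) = -156832 /1485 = -105.61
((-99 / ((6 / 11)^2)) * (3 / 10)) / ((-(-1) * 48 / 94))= -62557 / 320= -195.49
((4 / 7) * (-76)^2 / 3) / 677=23104 / 14217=1.63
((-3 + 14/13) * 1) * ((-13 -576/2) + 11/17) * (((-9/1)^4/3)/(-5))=-55834110/221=-252643.03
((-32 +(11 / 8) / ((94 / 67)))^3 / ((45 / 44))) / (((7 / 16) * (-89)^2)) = -139626982734613 / 16579220777280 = -8.42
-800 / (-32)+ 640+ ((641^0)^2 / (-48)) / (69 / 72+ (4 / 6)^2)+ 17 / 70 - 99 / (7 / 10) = 1851631 / 3535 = 523.80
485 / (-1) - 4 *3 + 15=-482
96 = 96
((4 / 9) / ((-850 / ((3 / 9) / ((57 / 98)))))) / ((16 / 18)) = -49 / 145350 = -0.00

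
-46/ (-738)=23/ 369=0.06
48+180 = 228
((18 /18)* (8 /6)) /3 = 4 /9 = 0.44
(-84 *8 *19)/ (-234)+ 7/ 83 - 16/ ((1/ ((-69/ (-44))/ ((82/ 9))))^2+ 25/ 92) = 9205401159719/ 169909582947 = 54.18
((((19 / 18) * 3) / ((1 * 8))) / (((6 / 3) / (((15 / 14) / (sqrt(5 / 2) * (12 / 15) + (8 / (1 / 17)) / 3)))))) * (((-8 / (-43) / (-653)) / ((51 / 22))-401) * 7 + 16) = -1898477231225 / 145304556992 + 1139086338735 * sqrt(10) / 9880709875456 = -12.70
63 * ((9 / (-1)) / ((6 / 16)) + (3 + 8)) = -819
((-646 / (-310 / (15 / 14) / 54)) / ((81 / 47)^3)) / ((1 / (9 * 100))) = 21198.68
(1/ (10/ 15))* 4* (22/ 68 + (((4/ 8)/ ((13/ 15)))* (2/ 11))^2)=697767/ 347633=2.01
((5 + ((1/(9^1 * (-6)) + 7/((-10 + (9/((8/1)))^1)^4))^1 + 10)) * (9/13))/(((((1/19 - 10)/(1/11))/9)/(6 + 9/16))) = -1953161830615/348851556768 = -5.60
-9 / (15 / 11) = -33 / 5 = -6.60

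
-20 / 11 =-1.82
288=288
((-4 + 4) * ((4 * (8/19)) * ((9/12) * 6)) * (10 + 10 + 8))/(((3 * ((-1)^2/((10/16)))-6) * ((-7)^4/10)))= 0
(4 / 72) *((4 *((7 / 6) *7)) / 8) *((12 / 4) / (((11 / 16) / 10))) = 980 / 99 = 9.90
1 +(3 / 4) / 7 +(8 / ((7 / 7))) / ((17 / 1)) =751 / 476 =1.58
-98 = -98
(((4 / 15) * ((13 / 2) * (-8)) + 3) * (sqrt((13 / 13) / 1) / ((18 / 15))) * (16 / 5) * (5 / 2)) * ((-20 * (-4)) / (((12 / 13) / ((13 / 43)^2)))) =-573.86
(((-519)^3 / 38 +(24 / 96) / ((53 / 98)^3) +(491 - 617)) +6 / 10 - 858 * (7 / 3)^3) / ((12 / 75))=-4696902984693565 / 203663736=-23062048.63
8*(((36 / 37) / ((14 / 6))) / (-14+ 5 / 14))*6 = -10368 / 7067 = -1.47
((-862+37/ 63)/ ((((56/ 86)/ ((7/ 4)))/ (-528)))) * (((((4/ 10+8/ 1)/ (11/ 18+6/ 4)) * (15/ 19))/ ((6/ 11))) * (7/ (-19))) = -17788781241/ 6859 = -2593494.86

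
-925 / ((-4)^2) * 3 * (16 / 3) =-925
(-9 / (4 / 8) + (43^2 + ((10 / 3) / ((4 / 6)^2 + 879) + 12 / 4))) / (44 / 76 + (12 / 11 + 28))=606774652 / 9816183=61.81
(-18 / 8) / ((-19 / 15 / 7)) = 945 / 76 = 12.43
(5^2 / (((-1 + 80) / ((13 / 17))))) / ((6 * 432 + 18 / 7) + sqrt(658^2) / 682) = 155155 / 1664123387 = 0.00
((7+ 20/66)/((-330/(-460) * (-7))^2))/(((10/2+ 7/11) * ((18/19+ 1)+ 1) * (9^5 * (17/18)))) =2422291/7749147065814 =0.00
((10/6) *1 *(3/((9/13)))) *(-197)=-12805/9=-1422.78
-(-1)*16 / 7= 16 / 7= 2.29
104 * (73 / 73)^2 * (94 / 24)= 1222 / 3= 407.33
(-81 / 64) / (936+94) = -81 / 65920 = -0.00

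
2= 2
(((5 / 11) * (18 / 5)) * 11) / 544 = 9 / 272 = 0.03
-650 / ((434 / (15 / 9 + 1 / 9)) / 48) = -83200 / 651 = -127.80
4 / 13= 0.31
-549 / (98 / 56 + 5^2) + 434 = 413.48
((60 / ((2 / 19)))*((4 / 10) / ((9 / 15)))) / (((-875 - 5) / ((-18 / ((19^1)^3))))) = 9 / 7942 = 0.00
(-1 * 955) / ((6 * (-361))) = 955 / 2166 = 0.44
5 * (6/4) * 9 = 135/2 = 67.50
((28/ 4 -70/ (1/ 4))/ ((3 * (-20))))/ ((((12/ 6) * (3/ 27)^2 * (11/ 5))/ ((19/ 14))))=20007/ 176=113.68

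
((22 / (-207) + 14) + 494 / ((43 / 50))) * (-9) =-5236568 / 989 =-5294.81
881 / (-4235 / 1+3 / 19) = -16739 / 80462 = -0.21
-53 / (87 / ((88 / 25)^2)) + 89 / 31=-7884017 / 1685625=-4.68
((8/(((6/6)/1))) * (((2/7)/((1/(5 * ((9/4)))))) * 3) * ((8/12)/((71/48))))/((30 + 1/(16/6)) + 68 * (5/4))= 138240/458731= 0.30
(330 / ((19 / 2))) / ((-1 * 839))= -660 / 15941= -0.04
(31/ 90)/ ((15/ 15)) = 31/ 90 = 0.34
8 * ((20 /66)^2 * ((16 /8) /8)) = 200 /1089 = 0.18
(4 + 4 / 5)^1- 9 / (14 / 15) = -339 / 70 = -4.84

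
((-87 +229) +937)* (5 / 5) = 1079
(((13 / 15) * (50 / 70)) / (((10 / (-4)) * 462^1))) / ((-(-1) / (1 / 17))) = -13 / 412335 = -0.00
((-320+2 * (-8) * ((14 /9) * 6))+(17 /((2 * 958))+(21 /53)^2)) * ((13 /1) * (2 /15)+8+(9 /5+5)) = -93932973830 /12109599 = -7756.90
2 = 2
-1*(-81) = 81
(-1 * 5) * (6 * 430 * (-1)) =12900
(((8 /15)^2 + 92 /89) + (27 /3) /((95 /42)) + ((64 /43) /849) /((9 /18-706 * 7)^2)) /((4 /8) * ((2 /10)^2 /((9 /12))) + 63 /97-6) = -232363809086654801078 /233537192181547645083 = -0.99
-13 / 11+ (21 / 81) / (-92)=-1.18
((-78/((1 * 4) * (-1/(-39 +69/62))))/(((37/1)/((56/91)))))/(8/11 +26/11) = -77517/19499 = -3.98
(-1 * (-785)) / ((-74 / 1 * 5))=-157 / 74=-2.12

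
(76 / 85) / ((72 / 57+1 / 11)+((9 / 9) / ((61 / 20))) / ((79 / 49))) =76544996 / 133330745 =0.57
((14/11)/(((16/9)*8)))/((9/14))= 49/352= 0.14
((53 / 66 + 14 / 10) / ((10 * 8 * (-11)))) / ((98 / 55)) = -727 / 517440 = -0.00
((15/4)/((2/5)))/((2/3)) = 225/16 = 14.06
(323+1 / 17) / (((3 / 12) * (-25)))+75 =9907 / 425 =23.31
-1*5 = -5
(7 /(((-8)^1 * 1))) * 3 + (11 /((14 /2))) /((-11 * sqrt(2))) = -21 /8-sqrt(2) /14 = -2.73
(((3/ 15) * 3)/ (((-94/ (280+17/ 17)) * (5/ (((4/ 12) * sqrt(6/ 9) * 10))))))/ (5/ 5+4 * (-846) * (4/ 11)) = 3091 * sqrt(6)/ 9535125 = 0.00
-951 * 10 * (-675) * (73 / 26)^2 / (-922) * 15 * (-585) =11545261846875 / 23972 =481614460.49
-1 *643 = -643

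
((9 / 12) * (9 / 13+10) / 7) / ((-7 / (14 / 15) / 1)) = -0.15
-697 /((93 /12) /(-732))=65832.77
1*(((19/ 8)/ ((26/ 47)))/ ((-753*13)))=-893/ 2036112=-0.00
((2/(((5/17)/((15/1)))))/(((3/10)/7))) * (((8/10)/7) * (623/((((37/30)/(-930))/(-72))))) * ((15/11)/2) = 6272786476.66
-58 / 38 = -29 / 19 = -1.53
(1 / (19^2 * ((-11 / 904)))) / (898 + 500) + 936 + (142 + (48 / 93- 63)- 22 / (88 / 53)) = 344970319801 / 344190396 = 1002.27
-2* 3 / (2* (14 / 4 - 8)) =2 / 3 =0.67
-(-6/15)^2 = -0.16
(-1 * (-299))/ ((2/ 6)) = 897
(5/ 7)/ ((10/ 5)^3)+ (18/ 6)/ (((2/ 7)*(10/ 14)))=14.79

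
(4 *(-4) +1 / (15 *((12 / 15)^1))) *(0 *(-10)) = 0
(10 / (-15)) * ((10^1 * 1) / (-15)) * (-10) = -4.44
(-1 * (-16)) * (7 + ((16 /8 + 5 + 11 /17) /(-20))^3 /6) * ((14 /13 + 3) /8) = 87374263 /1532856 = 57.00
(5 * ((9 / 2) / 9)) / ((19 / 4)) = 10 / 19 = 0.53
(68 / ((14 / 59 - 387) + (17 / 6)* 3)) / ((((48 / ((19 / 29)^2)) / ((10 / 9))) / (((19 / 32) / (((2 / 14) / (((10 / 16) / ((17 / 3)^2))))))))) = -14163835 / 98019316992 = -0.00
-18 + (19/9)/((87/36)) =-1490/87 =-17.13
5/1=5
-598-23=-621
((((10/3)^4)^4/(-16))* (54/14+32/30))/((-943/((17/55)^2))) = 67915000000000000/9376996375593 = 7242.72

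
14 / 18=7 / 9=0.78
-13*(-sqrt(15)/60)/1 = 13*sqrt(15)/60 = 0.84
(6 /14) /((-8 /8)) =-3 /7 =-0.43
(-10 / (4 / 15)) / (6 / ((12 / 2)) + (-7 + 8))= -75 / 4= -18.75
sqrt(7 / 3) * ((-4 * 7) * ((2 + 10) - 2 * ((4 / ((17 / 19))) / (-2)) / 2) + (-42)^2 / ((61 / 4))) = -293384 * sqrt(21) / 3111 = -432.16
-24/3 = -8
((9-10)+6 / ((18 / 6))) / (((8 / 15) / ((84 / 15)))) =21 / 2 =10.50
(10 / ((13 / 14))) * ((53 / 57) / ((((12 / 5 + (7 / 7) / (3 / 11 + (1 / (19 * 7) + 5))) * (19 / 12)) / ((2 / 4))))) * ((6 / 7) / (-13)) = -98262000 / 1220363027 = -0.08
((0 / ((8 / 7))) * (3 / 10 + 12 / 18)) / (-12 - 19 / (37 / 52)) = 0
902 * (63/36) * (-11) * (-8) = 138908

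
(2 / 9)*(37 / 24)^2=1369 / 2592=0.53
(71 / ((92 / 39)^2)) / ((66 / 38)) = 683943 / 93104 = 7.35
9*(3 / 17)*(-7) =-189 / 17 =-11.12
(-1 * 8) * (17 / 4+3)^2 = -841 / 2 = -420.50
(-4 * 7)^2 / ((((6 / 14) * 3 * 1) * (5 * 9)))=5488 / 405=13.55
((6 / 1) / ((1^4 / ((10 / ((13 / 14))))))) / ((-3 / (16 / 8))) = -43.08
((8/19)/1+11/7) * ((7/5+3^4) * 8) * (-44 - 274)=-55550784/133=-417675.07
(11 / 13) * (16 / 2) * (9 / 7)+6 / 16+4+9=16073 / 728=22.08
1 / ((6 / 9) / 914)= 1371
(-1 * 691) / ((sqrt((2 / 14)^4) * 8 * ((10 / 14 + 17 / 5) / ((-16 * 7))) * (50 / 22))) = 18250001 / 360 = 50694.45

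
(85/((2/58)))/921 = 2.68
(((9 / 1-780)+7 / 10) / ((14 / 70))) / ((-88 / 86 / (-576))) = -23848488 / 11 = -2168044.36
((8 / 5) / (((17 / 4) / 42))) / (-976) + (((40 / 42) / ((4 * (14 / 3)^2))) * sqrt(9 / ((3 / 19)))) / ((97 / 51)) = -84 / 5185 + 765 * sqrt(57) / 133084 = 0.03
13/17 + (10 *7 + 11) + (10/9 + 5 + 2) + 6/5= 69673/765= 91.08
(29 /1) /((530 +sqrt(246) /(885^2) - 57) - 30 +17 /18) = 31590732608763750 /483604490951399641 - 90854100 *sqrt(246) /483604490951399641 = 0.07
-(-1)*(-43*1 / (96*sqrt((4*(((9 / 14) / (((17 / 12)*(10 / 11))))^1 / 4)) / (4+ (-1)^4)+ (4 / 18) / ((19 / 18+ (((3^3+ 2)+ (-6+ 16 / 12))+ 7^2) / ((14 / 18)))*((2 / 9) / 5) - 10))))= -6665*sqrt(2316097) / 5605344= -1.81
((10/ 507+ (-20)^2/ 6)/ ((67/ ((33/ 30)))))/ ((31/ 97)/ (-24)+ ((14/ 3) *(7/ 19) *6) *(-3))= -548344104/ 15506316319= -0.04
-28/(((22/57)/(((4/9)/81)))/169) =-179816/2673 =-67.27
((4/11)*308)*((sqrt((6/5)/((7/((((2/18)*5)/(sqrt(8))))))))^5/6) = 2*2^(3/4)*sqrt(21)/3969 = 0.00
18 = 18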